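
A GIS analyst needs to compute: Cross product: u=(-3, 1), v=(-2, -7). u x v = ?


u x v = u_x*v_y - u_y*v_x = (-3)*(-7) - 1*(-2)
= 21 - (-2) = 23

23


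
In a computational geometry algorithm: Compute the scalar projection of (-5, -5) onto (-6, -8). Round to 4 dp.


u.v = 70, |v| = sqrt(100) = 10
Scalar projection = u.v / |v| = 70 / sqrt(100) = 7

7


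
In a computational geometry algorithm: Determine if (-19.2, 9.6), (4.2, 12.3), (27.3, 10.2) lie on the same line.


Cross product: (4.2-(-19.2))*(10.2-9.6) - (12.3-9.6)*(27.3-(-19.2))
= -111.51

No, not collinear


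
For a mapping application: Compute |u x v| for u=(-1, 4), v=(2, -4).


|u x v| = |(-1)*(-4) - 4*2|
= |4 - 8| = 4

4


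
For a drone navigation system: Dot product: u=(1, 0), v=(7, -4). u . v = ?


u . v = u_x*v_x + u_y*v_y = 1*7 + 0*(-4)
= 7 + 0 = 7

7


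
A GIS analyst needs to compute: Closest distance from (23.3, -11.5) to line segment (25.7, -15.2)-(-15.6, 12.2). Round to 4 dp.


Project P onto AB: t = 0.0816 (clamped to [0,1])
Closest point on segment: (22.329, -12.9636)
Distance: 1.7564

1.7564


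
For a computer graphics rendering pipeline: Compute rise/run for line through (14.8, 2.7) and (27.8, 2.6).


slope = (y2-y1)/(x2-x1) = (2.6-2.7)/(27.8-14.8) = (-0.1)/13 = -0.0077

-0.0077


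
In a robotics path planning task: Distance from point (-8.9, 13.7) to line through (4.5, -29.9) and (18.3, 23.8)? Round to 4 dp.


|cross product| = 1321.26
|line direction| = sqrt(3074.13) = 55.4448
Distance = 1321.26/sqrt(3074.13) = 23.8302

23.8302


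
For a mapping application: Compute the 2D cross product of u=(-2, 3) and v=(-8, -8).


u x v = u_x*v_y - u_y*v_x = (-2)*(-8) - 3*(-8)
= 16 - (-24) = 40

40


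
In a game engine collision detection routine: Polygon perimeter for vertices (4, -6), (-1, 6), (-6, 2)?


Sides: (4, -6)->(-1, 6): sqrt(169) = 13, (-1, 6)->(-6, 2): sqrt(41) = 6.403124, (-6, 2)->(4, -6): sqrt(164) = 12.806248
Sum = 32.209372
Perimeter = 32.2094

32.2094


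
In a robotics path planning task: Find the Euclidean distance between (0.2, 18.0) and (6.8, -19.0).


dx=6.6, dy=-37
d^2 = 6.6^2 + (-37)^2 = 1412.56
d = sqrt(1412.56) = 37.584

37.584


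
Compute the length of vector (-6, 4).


|u| = sqrt((-6)^2 + 4^2) = sqrt(52) = 7.2111

7.2111


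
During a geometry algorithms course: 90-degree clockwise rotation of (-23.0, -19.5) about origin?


90° CW: (x,y) -> (y, -x)
(-23,-19.5) -> (-19.5, 23)

(-19.5, 23)


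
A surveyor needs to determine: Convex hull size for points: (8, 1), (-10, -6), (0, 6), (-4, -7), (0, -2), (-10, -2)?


Convex hull vertices (CCW): (-10, -6), (-4, -7), (8, 1), (0, 6), (-10, -2)
Count = 5

5


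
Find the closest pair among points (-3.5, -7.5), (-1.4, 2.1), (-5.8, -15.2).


d(P0,P1) = 9.827, d(P0,P2) = 8.0362, d(P1,P2) = 17.8508
Closest: P0 and P2

Closest pair: (-3.5, -7.5) and (-5.8, -15.2), distance = 8.0362


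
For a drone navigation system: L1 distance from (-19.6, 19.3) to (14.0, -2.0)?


|(-19.6)-14| + |19.3-(-2)| = 33.6 + 21.3 = 54.9

54.9


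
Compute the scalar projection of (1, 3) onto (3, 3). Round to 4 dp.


u.v = 12, |v| = sqrt(18) = 4.2426
Scalar projection = u.v / |v| = 12 / sqrt(18) = 2.8284

2.8284


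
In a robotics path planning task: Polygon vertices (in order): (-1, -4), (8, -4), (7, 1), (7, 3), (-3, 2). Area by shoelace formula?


Shoelace sum: ((-1)*(-4) - 8*(-4)) + (8*1 - 7*(-4)) + (7*3 - 7*1) + (7*2 - (-3)*3) + ((-3)*(-4) - (-1)*2)
= 123
Area = |123|/2 = 61.5

61.5


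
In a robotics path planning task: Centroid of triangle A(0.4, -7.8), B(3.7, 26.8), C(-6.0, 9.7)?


Centroid = ((x_A+x_B+x_C)/3, (y_A+y_B+y_C)/3)
= ((0.4+3.7+(-6))/3, ((-7.8)+26.8+9.7)/3)
= (-0.6333, 9.5667)

(-0.6333, 9.5667)


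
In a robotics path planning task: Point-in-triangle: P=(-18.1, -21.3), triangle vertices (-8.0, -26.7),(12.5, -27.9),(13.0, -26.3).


Cross products: AB x AP = 98.58, BC x BP = 52.26, CA x CP = -117.44
All same sign? no

No, outside


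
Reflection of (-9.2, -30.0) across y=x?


Reflection over y=x: (x,y) -> (y,x)
(-9.2, -30) -> (-30, -9.2)

(-30, -9.2)


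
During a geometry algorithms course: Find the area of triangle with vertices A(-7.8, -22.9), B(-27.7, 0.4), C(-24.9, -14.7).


Area = |x_A(y_B-y_C) + x_B(y_C-y_A) + x_C(y_A-y_B)|/2
= |(-117.78) + (-227.14) + 580.17|/2
= 235.25/2 = 117.625

117.625


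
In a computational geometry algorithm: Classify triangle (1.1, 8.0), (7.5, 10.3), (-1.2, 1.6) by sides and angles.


Side lengths squared: AB^2=46.25, BC^2=151.38, CA^2=46.25
Sorted: [46.25, 46.25, 151.38]
By sides: Isosceles, By angles: Obtuse

Isosceles, Obtuse


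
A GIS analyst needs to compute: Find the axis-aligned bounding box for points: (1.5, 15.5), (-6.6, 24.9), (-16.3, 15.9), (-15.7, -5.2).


x range: [-16.3, 1.5]
y range: [-5.2, 24.9]
Bounding box: (-16.3,-5.2) to (1.5,24.9)

(-16.3,-5.2) to (1.5,24.9)


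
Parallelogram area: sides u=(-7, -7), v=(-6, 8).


|u x v| = |(-7)*8 - (-7)*(-6)|
= |(-56) - 42| = 98

98


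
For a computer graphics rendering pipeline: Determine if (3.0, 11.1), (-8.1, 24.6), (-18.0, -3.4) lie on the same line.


Cross product: ((-8.1)-3)*((-3.4)-11.1) - (24.6-11.1)*((-18)-3)
= 444.45

No, not collinear


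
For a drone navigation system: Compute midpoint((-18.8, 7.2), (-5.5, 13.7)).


M = (((-18.8)+(-5.5))/2, (7.2+13.7)/2)
= (-12.15, 10.45)

(-12.15, 10.45)


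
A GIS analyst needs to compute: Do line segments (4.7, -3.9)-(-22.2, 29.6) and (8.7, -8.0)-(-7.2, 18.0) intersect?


Cross products: d1=38.81, d2=205.56, d3=-23.71, d4=-190.46
d1*d2 < 0 and d3*d4 < 0? no

No, they don't intersect


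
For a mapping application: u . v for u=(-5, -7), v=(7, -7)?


u . v = u_x*v_x + u_y*v_y = (-5)*7 + (-7)*(-7)
= (-35) + 49 = 14

14


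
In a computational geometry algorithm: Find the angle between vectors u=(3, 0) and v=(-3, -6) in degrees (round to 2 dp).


u.v = -9, |u| = sqrt(9) = 3, |v| = sqrt(45) = 6.7082
cos(theta) = u.v/(|u||v|) = -9/sqrt(405) = -0.447214
theta = acos(-0.447214) = 116.57 degrees

116.57 degrees


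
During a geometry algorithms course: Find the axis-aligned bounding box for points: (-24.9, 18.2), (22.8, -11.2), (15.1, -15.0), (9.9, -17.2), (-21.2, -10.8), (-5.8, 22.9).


x range: [-24.9, 22.8]
y range: [-17.2, 22.9]
Bounding box: (-24.9,-17.2) to (22.8,22.9)

(-24.9,-17.2) to (22.8,22.9)


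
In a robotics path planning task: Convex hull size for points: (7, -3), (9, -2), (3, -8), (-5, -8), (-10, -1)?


Convex hull vertices (CCW): (-10, -1), (-5, -8), (3, -8), (9, -2)
Count = 4

4


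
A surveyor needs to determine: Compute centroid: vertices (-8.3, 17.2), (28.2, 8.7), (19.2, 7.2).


Centroid = ((x_A+x_B+x_C)/3, (y_A+y_B+y_C)/3)
= (((-8.3)+28.2+19.2)/3, (17.2+8.7+7.2)/3)
= (13.0333, 11.0333)

(13.0333, 11.0333)


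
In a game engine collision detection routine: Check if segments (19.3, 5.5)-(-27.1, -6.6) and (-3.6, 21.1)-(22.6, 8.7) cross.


Cross products: d1=-124.76, d2=-1017.14, d3=-1000.93, d4=-108.55
d1*d2 < 0 and d3*d4 < 0? no

No, they don't intersect


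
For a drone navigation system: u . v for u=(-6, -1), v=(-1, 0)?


u . v = u_x*v_x + u_y*v_y = (-6)*(-1) + (-1)*0
= 6 + 0 = 6

6


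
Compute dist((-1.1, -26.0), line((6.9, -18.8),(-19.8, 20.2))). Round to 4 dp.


|cross product| = 504.24
|line direction| = sqrt(2233.89) = 47.264
Distance = 504.24/sqrt(2233.89) = 10.6686

10.6686


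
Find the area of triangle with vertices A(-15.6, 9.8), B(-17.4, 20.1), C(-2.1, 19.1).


Area = |x_A(y_B-y_C) + x_B(y_C-y_A) + x_C(y_A-y_B)|/2
= |(-15.6) + (-161.82) + 21.63|/2
= 155.79/2 = 77.895

77.895


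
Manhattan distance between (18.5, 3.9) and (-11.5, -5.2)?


|18.5-(-11.5)| + |3.9-(-5.2)| = 30 + 9.1 = 39.1

39.1


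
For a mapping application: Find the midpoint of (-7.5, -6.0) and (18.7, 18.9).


M = (((-7.5)+18.7)/2, ((-6)+18.9)/2)
= (5.6, 6.45)

(5.6, 6.45)


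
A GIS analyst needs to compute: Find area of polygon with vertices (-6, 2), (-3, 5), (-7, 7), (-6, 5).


Shoelace sum: ((-6)*5 - (-3)*2) + ((-3)*7 - (-7)*5) + ((-7)*5 - (-6)*7) + ((-6)*2 - (-6)*5)
= 15
Area = |15|/2 = 7.5

7.5


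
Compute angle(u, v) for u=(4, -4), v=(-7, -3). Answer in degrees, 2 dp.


u.v = -16, |u| = sqrt(32) = 5.6569, |v| = sqrt(58) = 7.6158
cos(theta) = u.v/(|u||v|) = -16/sqrt(1856) = -0.371391
theta = acos(-0.371391) = 111.8 degrees

111.8 degrees


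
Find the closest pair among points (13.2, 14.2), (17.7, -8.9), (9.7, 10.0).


d(P0,P1) = 23.5342, d(P0,P2) = 5.4672, d(P1,P2) = 20.5234
Closest: P0 and P2

Closest pair: (13.2, 14.2) and (9.7, 10.0), distance = 5.4672


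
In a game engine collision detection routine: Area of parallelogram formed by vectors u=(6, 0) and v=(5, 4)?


|u x v| = |6*4 - 0*5|
= |24 - 0| = 24

24


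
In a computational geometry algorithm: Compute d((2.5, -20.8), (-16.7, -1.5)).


dx=-19.2, dy=19.3
d^2 = (-19.2)^2 + 19.3^2 = 741.13
d = sqrt(741.13) = 27.2237

27.2237


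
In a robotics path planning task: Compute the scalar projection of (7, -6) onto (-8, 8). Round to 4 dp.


u.v = -104, |v| = sqrt(128) = 11.3137
Scalar projection = u.v / |v| = -104 / sqrt(128) = -9.1924

-9.1924


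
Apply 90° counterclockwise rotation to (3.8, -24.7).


90° CCW: (x,y) -> (-y, x)
(3.8,-24.7) -> (24.7, 3.8)

(24.7, 3.8)


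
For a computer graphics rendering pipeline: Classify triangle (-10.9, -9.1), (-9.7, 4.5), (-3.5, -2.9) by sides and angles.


Side lengths squared: AB^2=186.4, BC^2=93.2, CA^2=93.2
Sorted: [93.2, 93.2, 186.4]
By sides: Isosceles, By angles: Right

Isosceles, Right


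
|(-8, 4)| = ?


|u| = sqrt((-8)^2 + 4^2) = sqrt(80) = 8.9443

8.9443


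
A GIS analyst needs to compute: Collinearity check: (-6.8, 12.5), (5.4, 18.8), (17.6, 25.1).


Cross product: (5.4-(-6.8))*(25.1-12.5) - (18.8-12.5)*(17.6-(-6.8))
= 0

Yes, collinear


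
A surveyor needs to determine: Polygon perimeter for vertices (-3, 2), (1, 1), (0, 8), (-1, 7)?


Sides: (-3, 2)->(1, 1): sqrt(17) = 4.123106, (1, 1)->(0, 8): sqrt(50) = 7.071068, (0, 8)->(-1, 7): sqrt(2) = 1.414214, (-1, 7)->(-3, 2): sqrt(29) = 5.385165
Sum = 17.993553
Perimeter = 17.9936

17.9936


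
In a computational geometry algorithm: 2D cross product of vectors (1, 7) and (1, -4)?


u x v = u_x*v_y - u_y*v_x = 1*(-4) - 7*1
= (-4) - 7 = -11

-11


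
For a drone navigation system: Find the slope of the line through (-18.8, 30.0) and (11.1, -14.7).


slope = (y2-y1)/(x2-x1) = ((-14.7)-30)/(11.1-(-18.8)) = (-44.7)/29.9 = -1.495

-1.495


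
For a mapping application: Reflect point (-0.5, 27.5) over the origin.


Reflection over origin: (x,y) -> (-x,-y)
(-0.5, 27.5) -> (0.5, -27.5)

(0.5, -27.5)


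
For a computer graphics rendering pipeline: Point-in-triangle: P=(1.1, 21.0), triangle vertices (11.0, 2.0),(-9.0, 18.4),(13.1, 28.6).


Cross products: AB x AP = -217.64, BC x BP = -45.56, CA x CP = -303.24
All same sign? yes

Yes, inside


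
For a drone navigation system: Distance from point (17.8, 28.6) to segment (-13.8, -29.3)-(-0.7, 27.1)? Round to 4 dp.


Project P onto AB: t = 1 (clamped to [0,1])
Closest point on segment: (-0.7, 27.1)
Distance: 18.5607

18.5607


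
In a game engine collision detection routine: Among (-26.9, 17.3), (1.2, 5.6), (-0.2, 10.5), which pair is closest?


d(P0,P1) = 30.4385, d(P0,P2) = 27.5523, d(P1,P2) = 5.0961
Closest: P1 and P2

Closest pair: (1.2, 5.6) and (-0.2, 10.5), distance = 5.0961


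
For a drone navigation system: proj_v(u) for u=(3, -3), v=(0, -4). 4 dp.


u.v = 12, |v| = sqrt(16) = 4
Scalar projection = u.v / |v| = 12 / sqrt(16) = 3

3


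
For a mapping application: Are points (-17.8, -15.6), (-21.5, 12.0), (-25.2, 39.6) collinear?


Cross product: ((-21.5)-(-17.8))*(39.6-(-15.6)) - (12-(-15.6))*((-25.2)-(-17.8))
= 0

Yes, collinear


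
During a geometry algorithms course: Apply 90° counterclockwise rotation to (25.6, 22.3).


90° CCW: (x,y) -> (-y, x)
(25.6,22.3) -> (-22.3, 25.6)

(-22.3, 25.6)


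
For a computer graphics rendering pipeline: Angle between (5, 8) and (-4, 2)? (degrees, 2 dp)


u.v = -4, |u| = sqrt(89) = 9.434, |v| = sqrt(20) = 4.4721
cos(theta) = u.v/(|u||v|) = -4/sqrt(1780) = -0.094809
theta = acos(-0.094809) = 95.44 degrees

95.44 degrees


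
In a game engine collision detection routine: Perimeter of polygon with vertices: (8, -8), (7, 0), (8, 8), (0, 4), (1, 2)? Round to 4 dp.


Sides: (8, -8)->(7, 0): sqrt(65) = 8.062258, (7, 0)->(8, 8): sqrt(65) = 8.062258, (8, 8)->(0, 4): sqrt(80) = 8.944272, (0, 4)->(1, 2): sqrt(5) = 2.236068, (1, 2)->(8, -8): sqrt(149) = 12.206556
Sum = 39.511412
Perimeter = 39.5114

39.5114


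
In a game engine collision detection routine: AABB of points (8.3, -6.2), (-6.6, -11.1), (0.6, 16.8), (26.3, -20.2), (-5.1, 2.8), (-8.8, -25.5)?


x range: [-8.8, 26.3]
y range: [-25.5, 16.8]
Bounding box: (-8.8,-25.5) to (26.3,16.8)

(-8.8,-25.5) to (26.3,16.8)


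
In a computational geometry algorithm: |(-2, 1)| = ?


|u| = sqrt((-2)^2 + 1^2) = sqrt(5) = 2.2361

2.2361


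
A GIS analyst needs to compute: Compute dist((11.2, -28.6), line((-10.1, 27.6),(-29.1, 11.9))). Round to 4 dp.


|cross product| = 1402.21
|line direction| = sqrt(607.49) = 24.6473
Distance = 1402.21/sqrt(607.49) = 56.891

56.891


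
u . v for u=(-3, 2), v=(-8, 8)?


u . v = u_x*v_x + u_y*v_y = (-3)*(-8) + 2*8
= 24 + 16 = 40

40


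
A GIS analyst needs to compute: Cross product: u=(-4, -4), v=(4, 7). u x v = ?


u x v = u_x*v_y - u_y*v_x = (-4)*7 - (-4)*4
= (-28) - (-16) = -12

-12


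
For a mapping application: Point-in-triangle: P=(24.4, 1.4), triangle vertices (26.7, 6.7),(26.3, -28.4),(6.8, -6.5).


Cross products: AB x AP = -78.61, BC x BP = -539.49, CA x CP = -75.11
All same sign? yes

Yes, inside


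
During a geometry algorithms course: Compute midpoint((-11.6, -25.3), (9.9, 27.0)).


M = (((-11.6)+9.9)/2, ((-25.3)+27)/2)
= (-0.85, 0.85)

(-0.85, 0.85)


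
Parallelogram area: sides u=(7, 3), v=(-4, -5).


|u x v| = |7*(-5) - 3*(-4)|
= |(-35) - (-12)| = 23

23


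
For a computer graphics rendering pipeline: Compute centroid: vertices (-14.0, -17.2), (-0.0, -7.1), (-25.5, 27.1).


Centroid = ((x_A+x_B+x_C)/3, (y_A+y_B+y_C)/3)
= (((-14)+0+(-25.5))/3, ((-17.2)+(-7.1)+27.1)/3)
= (-13.1667, 0.9333)

(-13.1667, 0.9333)


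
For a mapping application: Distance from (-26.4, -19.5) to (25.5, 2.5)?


dx=51.9, dy=22
d^2 = 51.9^2 + 22^2 = 3177.61
d = sqrt(3177.61) = 56.3703

56.3703


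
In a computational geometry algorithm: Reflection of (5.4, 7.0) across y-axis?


Reflection over y-axis: (x,y) -> (-x,y)
(5.4, 7) -> (-5.4, 7)

(-5.4, 7)


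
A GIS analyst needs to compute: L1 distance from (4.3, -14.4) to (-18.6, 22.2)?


|4.3-(-18.6)| + |(-14.4)-22.2| = 22.9 + 36.6 = 59.5

59.5


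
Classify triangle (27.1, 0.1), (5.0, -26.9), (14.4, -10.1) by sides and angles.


Side lengths squared: AB^2=1217.41, BC^2=370.6, CA^2=265.33
Sorted: [265.33, 370.6, 1217.41]
By sides: Scalene, By angles: Obtuse

Scalene, Obtuse


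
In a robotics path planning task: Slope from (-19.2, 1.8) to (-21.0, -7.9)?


slope = (y2-y1)/(x2-x1) = ((-7.9)-1.8)/((-21)-(-19.2)) = (-9.7)/(-1.8) = 5.3889

5.3889


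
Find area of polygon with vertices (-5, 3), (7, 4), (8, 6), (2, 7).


Shoelace sum: ((-5)*4 - 7*3) + (7*6 - 8*4) + (8*7 - 2*6) + (2*3 - (-5)*7)
= 54
Area = |54|/2 = 27

27


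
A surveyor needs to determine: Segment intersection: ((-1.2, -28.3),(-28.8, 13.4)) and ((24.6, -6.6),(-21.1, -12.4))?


Cross products: d1=842.05, d2=-1223.72, d3=-1674.78, d4=390.99
d1*d2 < 0 and d3*d4 < 0? yes

Yes, they intersect


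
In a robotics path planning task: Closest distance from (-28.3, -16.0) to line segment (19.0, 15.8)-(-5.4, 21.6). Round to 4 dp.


Project P onto AB: t = 1 (clamped to [0,1])
Closest point on segment: (-5.4, 21.6)
Distance: 44.0247

44.0247


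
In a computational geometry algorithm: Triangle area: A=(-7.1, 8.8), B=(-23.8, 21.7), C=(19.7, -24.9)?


Area = |x_A(y_B-y_C) + x_B(y_C-y_A) + x_C(y_A-y_B)|/2
= |(-330.86) + 802.06 + (-254.13)|/2
= 217.07/2 = 108.535

108.535


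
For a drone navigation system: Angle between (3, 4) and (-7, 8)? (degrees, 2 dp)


u.v = 11, |u| = sqrt(25) = 5, |v| = sqrt(113) = 10.6301
cos(theta) = u.v/(|u||v|) = 11/sqrt(2825) = 0.206959
theta = acos(0.206959) = 78.06 degrees

78.06 degrees


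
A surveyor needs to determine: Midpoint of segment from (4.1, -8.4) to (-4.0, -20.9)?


M = ((4.1+(-4))/2, ((-8.4)+(-20.9))/2)
= (0.05, -14.65)

(0.05, -14.65)


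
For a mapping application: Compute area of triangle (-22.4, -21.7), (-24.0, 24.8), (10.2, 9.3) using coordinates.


Area = |x_A(y_B-y_C) + x_B(y_C-y_A) + x_C(y_A-y_B)|/2
= |(-347.2) + (-744) + (-474.3)|/2
= 1565.5/2 = 782.75

782.75


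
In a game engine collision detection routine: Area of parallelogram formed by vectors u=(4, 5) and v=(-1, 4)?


|u x v| = |4*4 - 5*(-1)|
= |16 - (-5)| = 21

21


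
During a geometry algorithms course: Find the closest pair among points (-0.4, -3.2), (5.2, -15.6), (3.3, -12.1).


d(P0,P1) = 13.6059, d(P0,P2) = 9.6385, d(P1,P2) = 3.9825
Closest: P1 and P2

Closest pair: (5.2, -15.6) and (3.3, -12.1), distance = 3.9825


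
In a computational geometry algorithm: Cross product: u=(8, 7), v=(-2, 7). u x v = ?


u x v = u_x*v_y - u_y*v_x = 8*7 - 7*(-2)
= 56 - (-14) = 70

70


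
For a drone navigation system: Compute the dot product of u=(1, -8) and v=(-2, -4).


u . v = u_x*v_x + u_y*v_y = 1*(-2) + (-8)*(-4)
= (-2) + 32 = 30

30


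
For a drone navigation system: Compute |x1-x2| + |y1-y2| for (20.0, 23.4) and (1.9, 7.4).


|20-1.9| + |23.4-7.4| = 18.1 + 16 = 34.1

34.1


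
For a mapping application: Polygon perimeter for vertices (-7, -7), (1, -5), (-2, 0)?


Sides: (-7, -7)->(1, -5): sqrt(68) = 8.246211, (1, -5)->(-2, 0): sqrt(34) = 5.830952, (-2, 0)->(-7, -7): sqrt(74) = 8.602325
Sum = 22.679488
Perimeter = 22.6795

22.6795


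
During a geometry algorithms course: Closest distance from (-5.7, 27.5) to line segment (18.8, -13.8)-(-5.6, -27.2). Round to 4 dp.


Project P onto AB: t = 0.0573 (clamped to [0,1])
Closest point on segment: (17.4026, -14.5674)
Distance: 47.9937

47.9937


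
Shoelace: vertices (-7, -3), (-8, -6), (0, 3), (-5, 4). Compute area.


Shoelace sum: ((-7)*(-6) - (-8)*(-3)) + ((-8)*3 - 0*(-6)) + (0*4 - (-5)*3) + ((-5)*(-3) - (-7)*4)
= 52
Area = |52|/2 = 26

26


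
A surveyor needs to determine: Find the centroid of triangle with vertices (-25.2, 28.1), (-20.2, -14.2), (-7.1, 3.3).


Centroid = ((x_A+x_B+x_C)/3, (y_A+y_B+y_C)/3)
= (((-25.2)+(-20.2)+(-7.1))/3, (28.1+(-14.2)+3.3)/3)
= (-17.5, 5.7333)

(-17.5, 5.7333)


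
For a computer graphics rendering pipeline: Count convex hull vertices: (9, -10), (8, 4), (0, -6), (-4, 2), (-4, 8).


Convex hull vertices (CCW): (-4, 2), (0, -6), (9, -10), (8, 4), (-4, 8)
Count = 5

5


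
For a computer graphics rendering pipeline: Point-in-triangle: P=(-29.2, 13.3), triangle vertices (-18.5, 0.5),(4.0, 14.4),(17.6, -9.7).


Cross products: AB x AP = 436.73, BC x BP = -815.08, CA x CP = -352.94
All same sign? no

No, outside


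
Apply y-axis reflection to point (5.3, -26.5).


Reflection over y-axis: (x,y) -> (-x,y)
(5.3, -26.5) -> (-5.3, -26.5)

(-5.3, -26.5)


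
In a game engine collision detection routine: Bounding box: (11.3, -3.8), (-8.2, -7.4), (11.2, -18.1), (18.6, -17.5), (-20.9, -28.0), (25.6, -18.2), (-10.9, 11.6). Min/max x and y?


x range: [-20.9, 25.6]
y range: [-28, 11.6]
Bounding box: (-20.9,-28) to (25.6,11.6)

(-20.9,-28) to (25.6,11.6)


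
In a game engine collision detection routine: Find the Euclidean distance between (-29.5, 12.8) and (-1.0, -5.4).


dx=28.5, dy=-18.2
d^2 = 28.5^2 + (-18.2)^2 = 1143.49
d = sqrt(1143.49) = 33.8155

33.8155


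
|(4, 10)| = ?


|u| = sqrt(4^2 + 10^2) = sqrt(116) = 10.7703

10.7703


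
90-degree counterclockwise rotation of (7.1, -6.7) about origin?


90° CCW: (x,y) -> (-y, x)
(7.1,-6.7) -> (6.7, 7.1)

(6.7, 7.1)


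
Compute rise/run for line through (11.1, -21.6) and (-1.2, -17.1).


slope = (y2-y1)/(x2-x1) = ((-17.1)-(-21.6))/((-1.2)-11.1) = 4.5/(-12.3) = -0.3659

-0.3659


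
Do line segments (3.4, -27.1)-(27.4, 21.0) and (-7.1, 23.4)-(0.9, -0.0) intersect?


Cross products: d1=-158.3, d2=788.1, d3=1717.05, d4=770.65
d1*d2 < 0 and d3*d4 < 0? no

No, they don't intersect


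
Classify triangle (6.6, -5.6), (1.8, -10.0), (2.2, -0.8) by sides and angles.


Side lengths squared: AB^2=42.4, BC^2=84.8, CA^2=42.4
Sorted: [42.4, 42.4, 84.8]
By sides: Isosceles, By angles: Right

Isosceles, Right


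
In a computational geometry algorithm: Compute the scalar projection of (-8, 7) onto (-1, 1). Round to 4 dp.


u.v = 15, |v| = sqrt(2) = 1.4142
Scalar projection = u.v / |v| = 15 / sqrt(2) = 10.6066

10.6066


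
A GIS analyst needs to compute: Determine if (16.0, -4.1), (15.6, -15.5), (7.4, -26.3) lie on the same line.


Cross product: (15.6-16)*((-26.3)-(-4.1)) - ((-15.5)-(-4.1))*(7.4-16)
= -89.16

No, not collinear


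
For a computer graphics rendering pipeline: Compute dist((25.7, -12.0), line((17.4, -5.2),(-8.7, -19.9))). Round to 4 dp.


|cross product| = 299.49
|line direction| = sqrt(897.3) = 29.955
Distance = 299.49/sqrt(897.3) = 9.998

9.998


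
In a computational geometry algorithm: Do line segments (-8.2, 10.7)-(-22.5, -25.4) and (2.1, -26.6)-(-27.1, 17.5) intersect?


Cross products: d1=-634.93, d2=1049.82, d3=905.22, d4=-779.53
d1*d2 < 0 and d3*d4 < 0? yes

Yes, they intersect


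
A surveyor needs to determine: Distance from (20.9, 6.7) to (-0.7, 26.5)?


dx=-21.6, dy=19.8
d^2 = (-21.6)^2 + 19.8^2 = 858.6
d = sqrt(858.6) = 29.3019

29.3019


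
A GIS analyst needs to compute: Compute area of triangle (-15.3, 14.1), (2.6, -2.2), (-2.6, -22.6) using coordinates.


Area = |x_A(y_B-y_C) + x_B(y_C-y_A) + x_C(y_A-y_B)|/2
= |(-312.12) + (-95.42) + (-42.38)|/2
= 449.92/2 = 224.96

224.96


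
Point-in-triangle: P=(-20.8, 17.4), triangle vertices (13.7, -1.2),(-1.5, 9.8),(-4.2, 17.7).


Cross products: AB x AP = 96.78, BC x BP = 131.95, CA x CP = -319.11
All same sign? no

No, outside


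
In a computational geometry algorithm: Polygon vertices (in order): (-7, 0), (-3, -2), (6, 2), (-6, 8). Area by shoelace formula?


Shoelace sum: ((-7)*(-2) - (-3)*0) + ((-3)*2 - 6*(-2)) + (6*8 - (-6)*2) + ((-6)*0 - (-7)*8)
= 136
Area = |136|/2 = 68

68


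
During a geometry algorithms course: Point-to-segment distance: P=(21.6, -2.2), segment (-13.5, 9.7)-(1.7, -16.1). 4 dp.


Project P onto AB: t = 0.9374 (clamped to [0,1])
Closest point on segment: (0.7483, -14.4847)
Distance: 24.2013

24.2013


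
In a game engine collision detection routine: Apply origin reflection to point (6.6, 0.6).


Reflection over origin: (x,y) -> (-x,-y)
(6.6, 0.6) -> (-6.6, -0.6)

(-6.6, -0.6)


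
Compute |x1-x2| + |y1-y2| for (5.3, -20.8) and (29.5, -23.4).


|5.3-29.5| + |(-20.8)-(-23.4)| = 24.2 + 2.6 = 26.8

26.8


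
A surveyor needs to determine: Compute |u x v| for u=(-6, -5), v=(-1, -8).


|u x v| = |(-6)*(-8) - (-5)*(-1)|
= |48 - 5| = 43

43


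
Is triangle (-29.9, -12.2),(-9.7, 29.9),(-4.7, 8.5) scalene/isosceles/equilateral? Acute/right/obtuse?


Side lengths squared: AB^2=2180.45, BC^2=482.96, CA^2=1063.53
Sorted: [482.96, 1063.53, 2180.45]
By sides: Scalene, By angles: Obtuse

Scalene, Obtuse


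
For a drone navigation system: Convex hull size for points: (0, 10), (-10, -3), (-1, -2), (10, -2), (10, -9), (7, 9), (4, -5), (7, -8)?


Convex hull vertices (CCW): (-10, -3), (10, -9), (10, -2), (7, 9), (0, 10)
Count = 5

5


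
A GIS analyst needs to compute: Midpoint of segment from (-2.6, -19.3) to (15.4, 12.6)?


M = (((-2.6)+15.4)/2, ((-19.3)+12.6)/2)
= (6.4, -3.35)

(6.4, -3.35)


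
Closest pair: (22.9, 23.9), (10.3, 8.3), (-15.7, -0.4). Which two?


d(P0,P1) = 20.0529, d(P0,P2) = 45.612, d(P1,P2) = 27.417
Closest: P0 and P1

Closest pair: (22.9, 23.9) and (10.3, 8.3), distance = 20.0529


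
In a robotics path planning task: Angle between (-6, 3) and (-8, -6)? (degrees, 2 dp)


u.v = 30, |u| = sqrt(45) = 6.7082, |v| = sqrt(100) = 10
cos(theta) = u.v/(|u||v|) = 30/sqrt(4500) = 0.447214
theta = acos(0.447214) = 63.43 degrees

63.43 degrees


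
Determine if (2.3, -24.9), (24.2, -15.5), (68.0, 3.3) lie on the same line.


Cross product: (24.2-2.3)*(3.3-(-24.9)) - ((-15.5)-(-24.9))*(68-2.3)
= 0

Yes, collinear


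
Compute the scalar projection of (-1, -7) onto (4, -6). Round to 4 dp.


u.v = 38, |v| = sqrt(52) = 7.2111
Scalar projection = u.v / |v| = 38 / sqrt(52) = 5.2697

5.2697


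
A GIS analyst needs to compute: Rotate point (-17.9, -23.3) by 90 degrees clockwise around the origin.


90° CW: (x,y) -> (y, -x)
(-17.9,-23.3) -> (-23.3, 17.9)

(-23.3, 17.9)


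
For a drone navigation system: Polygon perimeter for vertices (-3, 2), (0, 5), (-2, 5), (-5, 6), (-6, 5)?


Sides: (-3, 2)->(0, 5): sqrt(18) = 4.242641, (0, 5)->(-2, 5): sqrt(4) = 2, (-2, 5)->(-5, 6): sqrt(10) = 3.162278, (-5, 6)->(-6, 5): sqrt(2) = 1.414214, (-6, 5)->(-3, 2): sqrt(18) = 4.242641
Sum = 15.061774
Perimeter = 15.0618

15.0618


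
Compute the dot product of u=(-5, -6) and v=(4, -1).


u . v = u_x*v_x + u_y*v_y = (-5)*4 + (-6)*(-1)
= (-20) + 6 = -14

-14


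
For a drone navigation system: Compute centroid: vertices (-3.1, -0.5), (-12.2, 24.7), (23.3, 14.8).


Centroid = ((x_A+x_B+x_C)/3, (y_A+y_B+y_C)/3)
= (((-3.1)+(-12.2)+23.3)/3, ((-0.5)+24.7+14.8)/3)
= (2.6667, 13)

(2.6667, 13)


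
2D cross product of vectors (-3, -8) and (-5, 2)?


u x v = u_x*v_y - u_y*v_x = (-3)*2 - (-8)*(-5)
= (-6) - 40 = -46

-46


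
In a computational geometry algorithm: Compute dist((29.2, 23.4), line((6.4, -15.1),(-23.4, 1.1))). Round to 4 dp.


|cross product| = 1516.66
|line direction| = sqrt(1150.48) = 33.9187
Distance = 1516.66/sqrt(1150.48) = 44.7145

44.7145


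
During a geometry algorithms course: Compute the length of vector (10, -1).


|u| = sqrt(10^2 + (-1)^2) = sqrt(101) = 10.0499

10.0499


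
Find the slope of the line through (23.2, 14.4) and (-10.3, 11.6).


slope = (y2-y1)/(x2-x1) = (11.6-14.4)/((-10.3)-23.2) = (-2.8)/(-33.5) = 0.0836

0.0836


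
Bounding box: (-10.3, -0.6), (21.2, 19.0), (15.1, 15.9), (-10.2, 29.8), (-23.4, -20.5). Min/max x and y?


x range: [-23.4, 21.2]
y range: [-20.5, 29.8]
Bounding box: (-23.4,-20.5) to (21.2,29.8)

(-23.4,-20.5) to (21.2,29.8)


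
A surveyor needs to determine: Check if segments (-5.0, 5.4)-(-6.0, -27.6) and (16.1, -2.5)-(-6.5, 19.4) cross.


Cross products: d1=283.55, d2=1051.25, d3=704.2, d4=-63.5
d1*d2 < 0 and d3*d4 < 0? no

No, they don't intersect


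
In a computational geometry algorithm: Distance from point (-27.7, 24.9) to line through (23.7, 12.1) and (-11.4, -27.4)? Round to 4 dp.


|cross product| = 2479.58
|line direction| = sqrt(2792.26) = 52.8418
Distance = 2479.58/sqrt(2792.26) = 46.9246

46.9246


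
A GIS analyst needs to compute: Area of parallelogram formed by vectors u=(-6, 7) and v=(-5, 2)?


|u x v| = |(-6)*2 - 7*(-5)|
= |(-12) - (-35)| = 23

23


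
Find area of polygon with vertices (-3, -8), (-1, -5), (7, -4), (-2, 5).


Shoelace sum: ((-3)*(-5) - (-1)*(-8)) + ((-1)*(-4) - 7*(-5)) + (7*5 - (-2)*(-4)) + ((-2)*(-8) - (-3)*5)
= 104
Area = |104|/2 = 52

52


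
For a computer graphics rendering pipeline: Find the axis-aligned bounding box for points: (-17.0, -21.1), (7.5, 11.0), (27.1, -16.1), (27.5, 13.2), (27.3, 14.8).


x range: [-17, 27.5]
y range: [-21.1, 14.8]
Bounding box: (-17,-21.1) to (27.5,14.8)

(-17,-21.1) to (27.5,14.8)


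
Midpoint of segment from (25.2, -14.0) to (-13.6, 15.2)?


M = ((25.2+(-13.6))/2, ((-14)+15.2)/2)
= (5.8, 0.6)

(5.8, 0.6)


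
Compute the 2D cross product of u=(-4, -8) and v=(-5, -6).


u x v = u_x*v_y - u_y*v_x = (-4)*(-6) - (-8)*(-5)
= 24 - 40 = -16

-16


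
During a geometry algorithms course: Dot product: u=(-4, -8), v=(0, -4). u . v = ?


u . v = u_x*v_x + u_y*v_y = (-4)*0 + (-8)*(-4)
= 0 + 32 = 32

32


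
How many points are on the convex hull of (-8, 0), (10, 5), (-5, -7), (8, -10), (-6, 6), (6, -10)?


Convex hull vertices (CCW): (-8, 0), (-5, -7), (6, -10), (8, -10), (10, 5), (-6, 6)
Count = 6

6


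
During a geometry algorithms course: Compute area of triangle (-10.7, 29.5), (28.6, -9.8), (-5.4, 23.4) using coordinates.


Area = |x_A(y_B-y_C) + x_B(y_C-y_A) + x_C(y_A-y_B)|/2
= |355.24 + (-174.46) + (-212.22)|/2
= 31.44/2 = 15.72

15.72


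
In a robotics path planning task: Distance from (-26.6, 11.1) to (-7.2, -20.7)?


dx=19.4, dy=-31.8
d^2 = 19.4^2 + (-31.8)^2 = 1387.6
d = sqrt(1387.6) = 37.2505

37.2505


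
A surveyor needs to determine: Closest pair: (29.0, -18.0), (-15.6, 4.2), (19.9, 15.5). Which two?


d(P0,P1) = 49.8197, d(P0,P2) = 34.714, d(P1,P2) = 37.2551
Closest: P0 and P2

Closest pair: (29.0, -18.0) and (19.9, 15.5), distance = 34.714


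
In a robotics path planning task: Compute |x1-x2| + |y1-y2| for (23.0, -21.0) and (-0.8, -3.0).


|23-(-0.8)| + |(-21)-(-3)| = 23.8 + 18 = 41.8

41.8


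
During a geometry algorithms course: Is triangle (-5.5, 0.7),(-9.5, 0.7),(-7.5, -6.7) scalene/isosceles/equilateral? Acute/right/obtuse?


Side lengths squared: AB^2=16, BC^2=58.76, CA^2=58.76
Sorted: [16, 58.76, 58.76]
By sides: Isosceles, By angles: Acute

Isosceles, Acute


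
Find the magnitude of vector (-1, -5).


|u| = sqrt((-1)^2 + (-5)^2) = sqrt(26) = 5.099

5.099


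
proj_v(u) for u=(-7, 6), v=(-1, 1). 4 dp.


u.v = 13, |v| = sqrt(2) = 1.4142
Scalar projection = u.v / |v| = 13 / sqrt(2) = 9.1924

9.1924


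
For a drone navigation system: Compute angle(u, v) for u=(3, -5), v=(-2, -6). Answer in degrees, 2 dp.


u.v = 24, |u| = sqrt(34) = 5.831, |v| = sqrt(40) = 6.3246
cos(theta) = u.v/(|u||v|) = 24/sqrt(1360) = 0.650791
theta = acos(0.650791) = 49.4 degrees

49.4 degrees


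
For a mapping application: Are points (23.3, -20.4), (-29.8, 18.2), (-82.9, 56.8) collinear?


Cross product: ((-29.8)-23.3)*(56.8-(-20.4)) - (18.2-(-20.4))*((-82.9)-23.3)
= 0

Yes, collinear


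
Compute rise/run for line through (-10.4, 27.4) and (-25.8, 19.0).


slope = (y2-y1)/(x2-x1) = (19-27.4)/((-25.8)-(-10.4)) = (-8.4)/(-15.4) = 0.5455

0.5455


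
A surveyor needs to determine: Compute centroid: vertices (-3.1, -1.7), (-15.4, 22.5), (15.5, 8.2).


Centroid = ((x_A+x_B+x_C)/3, (y_A+y_B+y_C)/3)
= (((-3.1)+(-15.4)+15.5)/3, ((-1.7)+22.5+8.2)/3)
= (-1, 9.6667)

(-1, 9.6667)


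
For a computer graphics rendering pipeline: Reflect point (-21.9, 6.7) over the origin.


Reflection over origin: (x,y) -> (-x,-y)
(-21.9, 6.7) -> (21.9, -6.7)

(21.9, -6.7)


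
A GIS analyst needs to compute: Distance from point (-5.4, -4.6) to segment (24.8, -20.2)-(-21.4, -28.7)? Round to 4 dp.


Project P onto AB: t = 0.5722 (clamped to [0,1])
Closest point on segment: (-1.6351, -25.0636)
Distance: 20.8071

20.8071


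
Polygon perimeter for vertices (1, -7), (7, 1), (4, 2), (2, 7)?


Sides: (1, -7)->(7, 1): sqrt(100) = 10, (7, 1)->(4, 2): sqrt(10) = 3.162278, (4, 2)->(2, 7): sqrt(29) = 5.385165, (2, 7)->(1, -7): sqrt(197) = 14.035669
Sum = 32.583112
Perimeter = 32.5831

32.5831


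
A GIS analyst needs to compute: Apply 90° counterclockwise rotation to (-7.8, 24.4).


90° CCW: (x,y) -> (-y, x)
(-7.8,24.4) -> (-24.4, -7.8)

(-24.4, -7.8)


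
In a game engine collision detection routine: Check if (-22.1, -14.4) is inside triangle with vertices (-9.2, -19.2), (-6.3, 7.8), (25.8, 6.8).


Cross products: AB x AP = 362.22, BC x BP = -728.42, CA x CP = -503.4
All same sign? no

No, outside


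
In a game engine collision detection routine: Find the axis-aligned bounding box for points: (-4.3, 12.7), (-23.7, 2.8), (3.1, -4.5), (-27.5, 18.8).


x range: [-27.5, 3.1]
y range: [-4.5, 18.8]
Bounding box: (-27.5,-4.5) to (3.1,18.8)

(-27.5,-4.5) to (3.1,18.8)


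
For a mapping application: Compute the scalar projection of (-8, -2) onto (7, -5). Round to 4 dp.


u.v = -46, |v| = sqrt(74) = 8.6023
Scalar projection = u.v / |v| = -46 / sqrt(74) = -5.3474

-5.3474


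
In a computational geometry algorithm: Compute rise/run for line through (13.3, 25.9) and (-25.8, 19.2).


slope = (y2-y1)/(x2-x1) = (19.2-25.9)/((-25.8)-13.3) = (-6.7)/(-39.1) = 0.1714

0.1714


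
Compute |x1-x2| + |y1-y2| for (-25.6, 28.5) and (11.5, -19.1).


|(-25.6)-11.5| + |28.5-(-19.1)| = 37.1 + 47.6 = 84.7

84.7


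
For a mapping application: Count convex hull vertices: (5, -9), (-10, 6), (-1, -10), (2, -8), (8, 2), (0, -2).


Convex hull vertices (CCW): (-10, 6), (-1, -10), (5, -9), (8, 2)
Count = 4

4


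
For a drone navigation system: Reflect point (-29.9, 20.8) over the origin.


Reflection over origin: (x,y) -> (-x,-y)
(-29.9, 20.8) -> (29.9, -20.8)

(29.9, -20.8)


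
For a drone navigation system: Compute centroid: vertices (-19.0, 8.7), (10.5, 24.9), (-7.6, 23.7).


Centroid = ((x_A+x_B+x_C)/3, (y_A+y_B+y_C)/3)
= (((-19)+10.5+(-7.6))/3, (8.7+24.9+23.7)/3)
= (-5.3667, 19.1)

(-5.3667, 19.1)


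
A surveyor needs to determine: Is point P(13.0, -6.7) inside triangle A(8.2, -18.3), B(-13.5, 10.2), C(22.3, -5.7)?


Cross products: AB x AP = -388.52, BC x BP = -183.67, CA x CP = -103.08
All same sign? yes

Yes, inside


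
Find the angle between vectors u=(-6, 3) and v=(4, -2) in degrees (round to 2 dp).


u.v = -30, |u| = sqrt(45) = 6.7082, |v| = sqrt(20) = 4.4721
cos(theta) = u.v/(|u||v|) = -30/sqrt(900) = -1
theta = acos(-1) = 180 degrees

180 degrees


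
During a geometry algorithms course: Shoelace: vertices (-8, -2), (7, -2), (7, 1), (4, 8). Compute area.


Shoelace sum: ((-8)*(-2) - 7*(-2)) + (7*1 - 7*(-2)) + (7*8 - 4*1) + (4*(-2) - (-8)*8)
= 159
Area = |159|/2 = 79.5

79.5


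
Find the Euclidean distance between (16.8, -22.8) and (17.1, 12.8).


dx=0.3, dy=35.6
d^2 = 0.3^2 + 35.6^2 = 1267.45
d = sqrt(1267.45) = 35.6013

35.6013


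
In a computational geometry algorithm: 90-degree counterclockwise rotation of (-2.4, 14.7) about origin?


90° CCW: (x,y) -> (-y, x)
(-2.4,14.7) -> (-14.7, -2.4)

(-14.7, -2.4)


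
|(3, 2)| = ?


|u| = sqrt(3^2 + 2^2) = sqrt(13) = 3.6056

3.6056


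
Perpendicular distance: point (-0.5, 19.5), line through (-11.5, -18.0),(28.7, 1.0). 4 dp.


|cross product| = 1298.5
|line direction| = sqrt(1977.04) = 44.4639
Distance = 1298.5/sqrt(1977.04) = 29.2035

29.2035


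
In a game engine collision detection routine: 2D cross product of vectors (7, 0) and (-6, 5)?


u x v = u_x*v_y - u_y*v_x = 7*5 - 0*(-6)
= 35 - 0 = 35

35


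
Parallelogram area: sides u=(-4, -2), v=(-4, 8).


|u x v| = |(-4)*8 - (-2)*(-4)|
= |(-32) - 8| = 40

40


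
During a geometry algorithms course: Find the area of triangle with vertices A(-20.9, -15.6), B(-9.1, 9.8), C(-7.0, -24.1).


Area = |x_A(y_B-y_C) + x_B(y_C-y_A) + x_C(y_A-y_B)|/2
= |(-708.51) + 77.35 + 177.8|/2
= 453.36/2 = 226.68

226.68


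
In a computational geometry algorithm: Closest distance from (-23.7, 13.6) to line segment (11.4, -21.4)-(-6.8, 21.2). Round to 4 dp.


Project P onto AB: t = 0.9925 (clamped to [0,1])
Closest point on segment: (-6.6628, 20.8788)
Distance: 18.527

18.527


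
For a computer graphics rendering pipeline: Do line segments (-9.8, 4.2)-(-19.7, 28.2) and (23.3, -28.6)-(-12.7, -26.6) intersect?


Cross products: d1=-1114.6, d2=-1958.8, d3=-469.68, d4=374.52
d1*d2 < 0 and d3*d4 < 0? no

No, they don't intersect


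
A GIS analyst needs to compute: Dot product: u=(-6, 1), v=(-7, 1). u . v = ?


u . v = u_x*v_x + u_y*v_y = (-6)*(-7) + 1*1
= 42 + 1 = 43

43


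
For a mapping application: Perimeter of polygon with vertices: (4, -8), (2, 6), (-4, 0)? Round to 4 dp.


Sides: (4, -8)->(2, 6): sqrt(200) = 14.142136, (2, 6)->(-4, 0): sqrt(72) = 8.485281, (-4, 0)->(4, -8): sqrt(128) = 11.313708
Sum = 33.941125
Perimeter = 33.9411

33.9411


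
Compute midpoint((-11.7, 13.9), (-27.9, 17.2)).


M = (((-11.7)+(-27.9))/2, (13.9+17.2)/2)
= (-19.8, 15.55)

(-19.8, 15.55)


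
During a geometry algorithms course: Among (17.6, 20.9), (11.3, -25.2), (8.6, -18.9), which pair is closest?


d(P0,P1) = 46.5285, d(P0,P2) = 40.8049, d(P1,P2) = 6.8542
Closest: P1 and P2

Closest pair: (11.3, -25.2) and (8.6, -18.9), distance = 6.8542


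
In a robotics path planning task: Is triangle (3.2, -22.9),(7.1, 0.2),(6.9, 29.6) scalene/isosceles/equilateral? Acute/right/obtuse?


Side lengths squared: AB^2=548.82, BC^2=864.4, CA^2=2769.94
Sorted: [548.82, 864.4, 2769.94]
By sides: Scalene, By angles: Obtuse

Scalene, Obtuse


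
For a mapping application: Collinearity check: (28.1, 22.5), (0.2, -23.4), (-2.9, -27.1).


Cross product: (0.2-28.1)*((-27.1)-22.5) - ((-23.4)-22.5)*((-2.9)-28.1)
= -39.06

No, not collinear


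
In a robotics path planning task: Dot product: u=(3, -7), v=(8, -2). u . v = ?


u . v = u_x*v_x + u_y*v_y = 3*8 + (-7)*(-2)
= 24 + 14 = 38

38


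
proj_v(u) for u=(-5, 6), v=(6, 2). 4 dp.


u.v = -18, |v| = sqrt(40) = 6.3246
Scalar projection = u.v / |v| = -18 / sqrt(40) = -2.846

-2.846


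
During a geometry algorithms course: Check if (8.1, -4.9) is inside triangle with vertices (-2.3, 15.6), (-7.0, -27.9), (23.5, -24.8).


Cross products: AB x AP = 548.75, BC x BP = 654.69, CA x CP = 108.74
All same sign? yes

Yes, inside


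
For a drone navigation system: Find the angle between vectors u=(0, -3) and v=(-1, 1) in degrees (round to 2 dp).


u.v = -3, |u| = sqrt(9) = 3, |v| = sqrt(2) = 1.4142
cos(theta) = u.v/(|u||v|) = -3/sqrt(18) = -0.707107
theta = acos(-0.707107) = 135 degrees

135 degrees


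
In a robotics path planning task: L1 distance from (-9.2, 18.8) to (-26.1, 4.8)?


|(-9.2)-(-26.1)| + |18.8-4.8| = 16.9 + 14 = 30.9

30.9


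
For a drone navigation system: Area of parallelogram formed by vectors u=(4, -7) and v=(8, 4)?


|u x v| = |4*4 - (-7)*8|
= |16 - (-56)| = 72

72


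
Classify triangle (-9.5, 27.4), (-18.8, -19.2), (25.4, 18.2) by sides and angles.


Side lengths squared: AB^2=2258.05, BC^2=3352.4, CA^2=1302.65
Sorted: [1302.65, 2258.05, 3352.4]
By sides: Scalene, By angles: Acute

Scalene, Acute


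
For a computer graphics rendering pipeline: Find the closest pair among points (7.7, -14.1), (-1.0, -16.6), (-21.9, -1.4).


d(P0,P1) = 9.0521, d(P0,P2) = 32.2095, d(P1,P2) = 25.8428
Closest: P0 and P1

Closest pair: (7.7, -14.1) and (-1.0, -16.6), distance = 9.0521


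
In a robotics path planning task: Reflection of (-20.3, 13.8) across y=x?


Reflection over y=x: (x,y) -> (y,x)
(-20.3, 13.8) -> (13.8, -20.3)

(13.8, -20.3)


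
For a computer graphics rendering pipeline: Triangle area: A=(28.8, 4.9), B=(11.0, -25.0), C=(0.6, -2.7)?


Area = |x_A(y_B-y_C) + x_B(y_C-y_A) + x_C(y_A-y_B)|/2
= |(-642.24) + (-83.6) + 17.94|/2
= 707.9/2 = 353.95

353.95


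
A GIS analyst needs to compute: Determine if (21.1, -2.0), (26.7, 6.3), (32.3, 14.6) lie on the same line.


Cross product: (26.7-21.1)*(14.6-(-2)) - (6.3-(-2))*(32.3-21.1)
= 0

Yes, collinear


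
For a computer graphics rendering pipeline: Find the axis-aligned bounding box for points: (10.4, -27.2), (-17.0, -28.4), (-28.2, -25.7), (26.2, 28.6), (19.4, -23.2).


x range: [-28.2, 26.2]
y range: [-28.4, 28.6]
Bounding box: (-28.2,-28.4) to (26.2,28.6)

(-28.2,-28.4) to (26.2,28.6)
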